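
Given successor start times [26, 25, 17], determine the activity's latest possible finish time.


LF = min of all successor start times
Successors start at: [26, 25, 17]
LF = min(26, 25, 17)
= 17


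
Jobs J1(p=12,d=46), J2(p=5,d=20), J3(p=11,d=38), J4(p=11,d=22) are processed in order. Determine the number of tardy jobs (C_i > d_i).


Completion vs due date:
  J1: C=12, d=46 → on time
  J2: C=17, d=20 → on time
  J3: C=28, d=38 → on time
  J4: C=39, d=22 → TARDY
Tardy jobs: J4
Count = 1


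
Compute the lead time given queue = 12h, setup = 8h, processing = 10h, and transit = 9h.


Lead time = queue + setup + processing + transit
= 12 + 8 + 10 + 9
= 39 hours


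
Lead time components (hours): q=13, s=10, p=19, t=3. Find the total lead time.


Lead time = queue + setup + processing + transit
= 13 + 10 + 19 + 3
= 45 hours


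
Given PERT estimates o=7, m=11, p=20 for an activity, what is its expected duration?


te = (o + 4m + p) / 6
= (7 + 4×11 + 20) / 6
= (7 + 44 + 20) / 6
= 71 / 6
= 11.83


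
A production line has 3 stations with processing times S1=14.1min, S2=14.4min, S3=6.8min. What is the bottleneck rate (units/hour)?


Bottleneck = longest station time
Station times: [14.1, 14.4, 6.8]
Max = 14.4 min
Rate = 60 / 14.4
= 4.17 units/hour (bottleneck: 14.4min)


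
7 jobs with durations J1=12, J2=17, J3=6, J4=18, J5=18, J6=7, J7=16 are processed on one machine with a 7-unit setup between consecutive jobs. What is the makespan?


Makespan = Σ processing + (n-1) × setup
= (12 + 17 + 6 + 18 + 18 + 7 + 16) + (7-1)×7
= 94 + 42
= 136 time units


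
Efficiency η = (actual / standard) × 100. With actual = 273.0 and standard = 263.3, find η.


Efficiency = (actual / standard) × 100
= (273.0 / 263.3) × 100
= 103.7%


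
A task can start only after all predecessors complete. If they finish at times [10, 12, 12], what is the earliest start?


ES = max of all predecessor completion times
Predecessors: [10, 12, 12]
ES = max(10, 12, 12)
= 12


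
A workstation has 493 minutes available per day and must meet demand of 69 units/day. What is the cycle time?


Cycle time = available time / demand
= 493 / 69
= 7.14 min/unit


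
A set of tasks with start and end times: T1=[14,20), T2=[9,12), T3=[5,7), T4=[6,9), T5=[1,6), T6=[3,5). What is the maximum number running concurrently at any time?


Check each time point for overlaps:
  t=3: 2 tasks active (T5, T6)
Max concurrent = 2


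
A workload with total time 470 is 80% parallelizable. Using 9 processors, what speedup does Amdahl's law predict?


Amdahl's law: T_p = T × ((1-p) + p/N)
= 470 × ((1-0.8) + 0.8/9)
= 470 × (0.20 + 0.0889)
= 470 × 0.2889
= 135.78
Speedup = 470/135.78
= 3.46×


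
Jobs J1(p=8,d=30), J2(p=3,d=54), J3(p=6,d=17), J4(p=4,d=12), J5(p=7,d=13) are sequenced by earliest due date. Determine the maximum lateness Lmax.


EDD order: J4 → J5 → J3 → J1 → J2
Completion and lateness:
  J4: C=4, d=12, L=4-12=-8
  J5: C=11, d=13, L=11-13=-2
  J3: C=17, d=17, L=17-17=0
  J1: C=25, d=30, L=25-30=-5
  J2: C=28, d=54, L=28-54=-26
Lmax = max(-8, -2, 0, -5, -26)
= 0


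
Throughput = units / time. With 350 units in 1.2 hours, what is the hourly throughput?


Throughput = units / time
= 350 / 1.2
= 291.7 units/hour


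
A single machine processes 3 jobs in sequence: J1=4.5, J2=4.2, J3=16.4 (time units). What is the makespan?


Sequential makespan: sum all processing times
= 4.5 + 4.2 + 16.4
= 25.1 time units


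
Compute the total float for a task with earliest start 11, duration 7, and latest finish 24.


EF = ES + duration = 11 + 7 = 18
LS = LF - duration = 24 - 7 = 17
Total Float = LF - EF = 24 - 18
(or LS - ES = 17 - 11)
= 6


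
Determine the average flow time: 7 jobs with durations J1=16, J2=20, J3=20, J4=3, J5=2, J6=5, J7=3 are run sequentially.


Completion times:
  J1: completes at 16
  J2: completes at 36
  J3: completes at 56
  J4: completes at 59
  J5: completes at 61
  J6: completes at 66
  J7: completes at 69
Sum = 363
Average = 363/7
= 51.86


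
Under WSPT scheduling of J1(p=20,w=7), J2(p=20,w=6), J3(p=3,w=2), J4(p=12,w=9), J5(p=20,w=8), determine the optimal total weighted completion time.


WSPT order (by p/w): J4 → J3 → J5 → J1 → J2
  J4: C=12, w·C=9×12=108
  J3: C=15, w·C=2×15=30
  J5: C=35, w·C=8×35=280
  J1: C=55, w·C=7×55=385
  J2: C=75, w·C=6×75=450
Σ w·C = 1253
= 1253


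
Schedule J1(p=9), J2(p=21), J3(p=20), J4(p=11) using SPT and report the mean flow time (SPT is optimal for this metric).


SPT order: J1 → J4 → J3 → J2
Completion times:
  J1: C=9
  J4: C=20
  J3: C=40
  J2: C=61
Sum = 130, n = 4
Mean flow = 130/4
= 32.50


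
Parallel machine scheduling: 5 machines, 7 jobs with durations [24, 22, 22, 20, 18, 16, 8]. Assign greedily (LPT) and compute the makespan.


Jobs (LPT sorted): [24, 22, 22, 20, 18, 16, 8]
Machines: 5
  J=24 → Machine 1 (load: 0+24=24)
  J=22 → Machine 2 (load: 0+22=22)
  J=22 → Machine 3 (load: 0+22=22)
  J=20 → Machine 4 (load: 0+20=20)
  J=18 → Machine 5 (load: 0+18=18)
  J=16 → Machine 5 (load: 18+16=34)
  J=8 → Machine 4 (load: 20+8=28)
Machine loads: [24, 22, 22, 28, 34]
Makespan = max = 34 time units


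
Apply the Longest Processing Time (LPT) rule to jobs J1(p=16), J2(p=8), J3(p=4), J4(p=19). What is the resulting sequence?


LPT: sort by longest processing time first
  J4: p=19
  J1: p=16
  J2: p=8
  J3: p=4
Order: J4 → J1 → J2 → J3


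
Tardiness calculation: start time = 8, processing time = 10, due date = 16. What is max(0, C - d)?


Completion = start + processing = 8 + 10 = 18
Tardiness = max(0, C - d) = max(0, 18 - 16)
= max(0, 2)
= 2


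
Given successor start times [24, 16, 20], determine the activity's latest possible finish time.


LF = min of all successor start times
Successors start at: [24, 16, 20]
LF = min(24, 16, 20)
= 16


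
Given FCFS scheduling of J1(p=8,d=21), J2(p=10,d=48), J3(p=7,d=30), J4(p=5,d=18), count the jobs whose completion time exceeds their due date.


Completion vs due date:
  J1: C=8, d=21 → on time
  J2: C=18, d=48 → on time
  J3: C=25, d=30 → on time
  J4: C=30, d=18 → TARDY
Tardy jobs: J4
Count = 1


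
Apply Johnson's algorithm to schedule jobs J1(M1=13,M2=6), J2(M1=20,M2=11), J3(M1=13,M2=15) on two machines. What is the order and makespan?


Johnson's rule:
Group 1 (M1≤M2, sort by M1): ['J3']
Group 2 (M1>M2, sort desc M2): ['J2', 'J1']
Sequence: J3 → J2 → J1
Makespan calculation:
  J3: M1 done=13, M2 done=28
  J2: M1 done=33, M2 done=44
  J1: M1 done=46, M2 done=52
= Sequence: J3 → J2 → J1, Makespan: 52


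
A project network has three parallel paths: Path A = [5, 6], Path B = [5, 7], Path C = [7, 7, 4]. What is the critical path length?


Path A: 5 + 6 = 11
Path B: 5 + 7 = 12
Path C: 7 + 7 + 4 = 18
Critical path = longest = max(11, 12, 18)
= 18 (Path C)


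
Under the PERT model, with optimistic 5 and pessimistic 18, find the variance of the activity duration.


σ² = ((p - o) / 6)² = (p - o)² / 36
= (18 - 5)² / 36
= 13² / 36
= 169 / 36
= 4.6944


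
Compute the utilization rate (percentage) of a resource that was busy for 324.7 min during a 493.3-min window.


Utilization = busy / total × 100
= 324.7 / 493.3 × 100
= 65.8%


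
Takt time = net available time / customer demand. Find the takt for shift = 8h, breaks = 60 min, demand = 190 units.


Available = 8×60 - 60 = 420 min
Takt time = 420 / 190
= 2.21 min/unit


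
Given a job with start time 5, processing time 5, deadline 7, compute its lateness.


Completion = 5 + 5 = 10
Lateness = C - d = 10 - 7
= 3


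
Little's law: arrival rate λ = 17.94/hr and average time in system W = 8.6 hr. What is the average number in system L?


Little's law: L = λ × W
= 17.94 × 8.6
= 154.28


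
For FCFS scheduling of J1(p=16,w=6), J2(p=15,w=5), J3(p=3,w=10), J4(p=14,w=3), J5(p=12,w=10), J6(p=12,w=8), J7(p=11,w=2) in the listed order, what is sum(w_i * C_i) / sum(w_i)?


Completion times:
  J1: C=16, w×C=6×16=96
  J2: C=31, w×C=5×31=155
  J3: C=34, w×C=10×34=340
  J4: C=48, w×C=3×48=144
  J5: C=60, w×C=10×60=600
  J6: C=72, w×C=8×72=576
  J7: C=83, w×C=2×83=166
Sum w×C = 2077
Sum w = 44
Weighted avg = 2077/44
= 47.20


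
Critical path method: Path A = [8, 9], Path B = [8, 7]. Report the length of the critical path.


Path A: 8 + 9 = 17
Path B: 8 + 7 = 15
Critical path = longest = max(17, 15)
= 17 (Path A)


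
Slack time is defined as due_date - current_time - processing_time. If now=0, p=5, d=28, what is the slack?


Slack = due - current_time - processing
= 28 - 0 - 5
= 23


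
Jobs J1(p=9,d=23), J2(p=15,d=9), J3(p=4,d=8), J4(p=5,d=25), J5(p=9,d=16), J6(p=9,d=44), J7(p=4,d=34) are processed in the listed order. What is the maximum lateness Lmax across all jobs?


Lateness per job (L = C - d):
  J1: C=9, d=23, L=-14
  J2: C=24, d=9, L=15
  J3: C=28, d=8, L=20
  J4: C=33, d=25, L=8
  J5: C=42, d=16, L=26
  J6: C=51, d=44, L=7
  J7: C=55, d=34, L=21
Lmax = max(-14, 15, 20, 8, 26, 7, 21)
= 26


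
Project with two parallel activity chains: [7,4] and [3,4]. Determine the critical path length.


Path A: 7 + 4 = 11
Path B: 3 + 4 = 7
Critical path = longest = max(11, 7)
= 11 (Path A)


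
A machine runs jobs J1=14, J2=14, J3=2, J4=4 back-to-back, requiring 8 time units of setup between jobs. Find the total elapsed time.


Makespan = Σ processing + (n-1) × setup
= (14 + 14 + 2 + 4) + (4-1)×8
= 34 + 24
= 58 time units


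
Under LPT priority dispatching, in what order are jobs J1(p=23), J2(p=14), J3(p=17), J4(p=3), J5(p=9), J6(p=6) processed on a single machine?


LPT: sort by longest processing time first
  J1: p=23
  J3: p=17
  J2: p=14
  J5: p=9
  J6: p=6
  J4: p=3
Order: J1 → J3 → J2 → J5 → J6 → J4


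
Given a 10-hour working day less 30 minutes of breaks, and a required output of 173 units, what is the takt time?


Available = 10×60 - 30 = 570 min
Takt time = 570 / 173
= 3.29 min/unit


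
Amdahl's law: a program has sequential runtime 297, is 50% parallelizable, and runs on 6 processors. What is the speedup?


Amdahl's law: T_p = T × ((1-p) + p/N)
= 297 × ((1-0.5) + 0.5/6)
= 297 × (0.50 + 0.0833)
= 297 × 0.5833
= 173.25
Speedup = 297/173.25
= 1.71×


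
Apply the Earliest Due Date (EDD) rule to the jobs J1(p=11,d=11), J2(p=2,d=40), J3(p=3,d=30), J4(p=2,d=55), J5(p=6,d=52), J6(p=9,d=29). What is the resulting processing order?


EDD: sort by earliest due date
  J1: d=11, p=11
  J6: d=29, p=9
  J3: d=30, p=3
  J2: d=40, p=2
  J5: d=52, p=6
  J4: d=55, p=2
Order: J1 → J6 → J3 → J2 → J5 → J4


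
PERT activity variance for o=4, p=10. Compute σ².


σ² = ((p - o) / 6)² = (p - o)² / 36
= (10 - 4)² / 36
= 6² / 36
= 36 / 36
= 1.0000


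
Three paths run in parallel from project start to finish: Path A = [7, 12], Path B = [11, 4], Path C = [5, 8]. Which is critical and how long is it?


Path A: 7 + 12 = 19
Path B: 11 + 4 = 15
Path C: 5 + 8 = 13
Critical path = longest = max(19, 15, 13)
= 19 (Path A)


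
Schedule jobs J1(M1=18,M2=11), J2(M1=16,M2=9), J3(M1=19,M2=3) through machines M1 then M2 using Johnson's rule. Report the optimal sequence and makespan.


Johnson's rule:
Group 1 (M1≤M2, sort by M1): []
Group 2 (M1>M2, sort desc M2): ['J1', 'J2', 'J3']
Sequence: J1 → J2 → J3
Makespan calculation:
  J1: M1 done=18, M2 done=29
  J2: M1 done=34, M2 done=43
  J3: M1 done=53, M2 done=56
= Sequence: J1 → J2 → J3, Makespan: 56


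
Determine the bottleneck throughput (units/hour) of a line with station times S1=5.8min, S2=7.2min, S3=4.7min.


Bottleneck = longest station time
Station times: [5.8, 7.2, 4.7]
Max = 7.2 min
Rate = 60 / 7.2
= 8.33 units/hour (bottleneck: 7.2min)


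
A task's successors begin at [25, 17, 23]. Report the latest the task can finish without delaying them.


LF = min of all successor start times
Successors start at: [25, 17, 23]
LF = min(25, 17, 23)
= 17


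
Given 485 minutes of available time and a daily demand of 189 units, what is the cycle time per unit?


Cycle time = available time / demand
= 485 / 189
= 2.57 min/unit


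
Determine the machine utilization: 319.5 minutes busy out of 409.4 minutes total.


Utilization = busy / total × 100
= 319.5 / 409.4 × 100
= 78.0%


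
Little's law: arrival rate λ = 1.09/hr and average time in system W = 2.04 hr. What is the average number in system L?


Little's law: L = λ × W
= 1.09 × 2.04
= 2.22


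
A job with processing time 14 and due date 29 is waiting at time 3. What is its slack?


Slack = due - current_time - processing
= 29 - 3 - 14
= 12


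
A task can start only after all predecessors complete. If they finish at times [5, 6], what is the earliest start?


ES = max of all predecessor completion times
Predecessors: [5, 6]
ES = max(5, 6)
= 6


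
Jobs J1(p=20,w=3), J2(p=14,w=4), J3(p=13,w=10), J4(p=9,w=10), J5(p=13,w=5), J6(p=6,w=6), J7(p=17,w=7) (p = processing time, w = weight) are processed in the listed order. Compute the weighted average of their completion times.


Completion times:
  J1: C=20, w×C=3×20=60
  J2: C=34, w×C=4×34=136
  J3: C=47, w×C=10×47=470
  J4: C=56, w×C=10×56=560
  J5: C=69, w×C=5×69=345
  J6: C=75, w×C=6×75=450
  J7: C=92, w×C=7×92=644
Sum w×C = 2665
Sum w = 45
Weighted avg = 2665/45
= 59.22


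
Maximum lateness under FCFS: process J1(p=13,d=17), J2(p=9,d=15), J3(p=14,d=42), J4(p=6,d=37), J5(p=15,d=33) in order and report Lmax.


Lateness per job (L = C - d):
  J1: C=13, d=17, L=-4
  J2: C=22, d=15, L=7
  J3: C=36, d=42, L=-6
  J4: C=42, d=37, L=5
  J5: C=57, d=33, L=24
Lmax = max(-4, 7, -6, 5, 24)
= 24


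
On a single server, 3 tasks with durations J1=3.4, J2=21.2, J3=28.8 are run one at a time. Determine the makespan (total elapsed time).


Sequential makespan: sum all processing times
= 3.4 + 21.2 + 28.8
= 53.4 time units


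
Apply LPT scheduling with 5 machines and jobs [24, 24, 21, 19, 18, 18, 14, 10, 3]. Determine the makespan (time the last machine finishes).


Jobs (LPT sorted): [24, 24, 21, 19, 18, 18, 14, 10, 3]
Machines: 5
  J=24 → Machine 1 (load: 0+24=24)
  J=24 → Machine 2 (load: 0+24=24)
  J=21 → Machine 3 (load: 0+21=21)
  J=19 → Machine 4 (load: 0+19=19)
  J=18 → Machine 5 (load: 0+18=18)
  J=18 → Machine 5 (load: 18+18=36)
  J=14 → Machine 4 (load: 19+14=33)
  J=10 → Machine 3 (load: 21+10=31)
  J=3 → Machine 1 (load: 24+3=27)
Machine loads: [27, 24, 31, 33, 36]
Makespan = max = 36 time units


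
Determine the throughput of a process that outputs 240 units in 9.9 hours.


Throughput = units / time
= 240 / 9.9
= 24.2 units/hour


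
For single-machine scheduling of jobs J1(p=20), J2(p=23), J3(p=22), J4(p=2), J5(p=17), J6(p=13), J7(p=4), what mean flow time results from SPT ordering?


SPT order: J4 → J7 → J6 → J5 → J1 → J3 → J2
Completion times:
  J4: C=2
  J7: C=6
  J6: C=19
  J5: C=36
  J1: C=56
  J3: C=78
  J2: C=101
Sum = 298, n = 7
Mean flow = 298/7
= 42.57


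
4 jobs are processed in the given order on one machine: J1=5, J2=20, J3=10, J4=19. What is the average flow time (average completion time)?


Completion times:
  J1: completes at 5
  J2: completes at 25
  J3: completes at 35
  J4: completes at 54
Sum = 119
Average = 119/4
= 29.75


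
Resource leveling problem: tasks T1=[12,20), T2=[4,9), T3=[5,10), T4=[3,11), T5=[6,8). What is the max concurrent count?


Check each time point for overlaps:
  t=6: 4 tasks active (T2, T3, T4, T5)
Max concurrent = 4


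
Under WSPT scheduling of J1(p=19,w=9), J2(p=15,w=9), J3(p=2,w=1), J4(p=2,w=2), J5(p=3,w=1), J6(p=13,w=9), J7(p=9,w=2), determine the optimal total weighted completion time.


WSPT order (by p/w): J4 → J6 → J2 → J3 → J1 → J5 → J7
  J4: C=2, w·C=2×2=4
  J6: C=15, w·C=9×15=135
  J2: C=30, w·C=9×30=270
  J3: C=32, w·C=1×32=32
  J1: C=51, w·C=9×51=459
  J5: C=54, w·C=1×54=54
  J7: C=63, w·C=2×63=126
Σ w·C = 1080
= 1080


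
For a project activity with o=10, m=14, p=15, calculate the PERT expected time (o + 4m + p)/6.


te = (o + 4m + p) / 6
= (10 + 4×14 + 15) / 6
= (10 + 56 + 15) / 6
= 81 / 6
= 13.50


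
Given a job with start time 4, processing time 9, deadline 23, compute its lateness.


Completion = 4 + 9 = 13
Lateness = C - d = 13 - 23
= -10


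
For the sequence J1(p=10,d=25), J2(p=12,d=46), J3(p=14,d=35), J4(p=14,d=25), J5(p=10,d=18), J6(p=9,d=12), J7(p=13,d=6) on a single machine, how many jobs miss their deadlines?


Completion vs due date:
  J1: C=10, d=25 → on time
  J2: C=22, d=46 → on time
  J3: C=36, d=35 → TARDY
  J4: C=50, d=25 → TARDY
  J5: C=60, d=18 → TARDY
  J6: C=69, d=12 → TARDY
  J7: C=82, d=6 → TARDY
Tardy jobs: J3, J4, J5, J6, J7
Count = 5


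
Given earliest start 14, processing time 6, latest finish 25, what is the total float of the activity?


EF = ES + duration = 14 + 6 = 20
LS = LF - duration = 25 - 6 = 19
Total Float = LF - EF = 25 - 20
(or LS - ES = 19 - 14)
= 5


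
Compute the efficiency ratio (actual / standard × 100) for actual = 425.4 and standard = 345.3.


Efficiency = (actual / standard) × 100
= (425.4 / 345.3) × 100
= 123.2%


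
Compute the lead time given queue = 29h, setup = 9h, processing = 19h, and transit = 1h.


Lead time = queue + setup + processing + transit
= 29 + 9 + 19 + 1
= 58 hours


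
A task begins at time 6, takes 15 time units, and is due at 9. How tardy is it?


Completion = start + processing = 6 + 15 = 21
Tardiness = max(0, C - d) = max(0, 21 - 9)
= max(0, 12)
= 12


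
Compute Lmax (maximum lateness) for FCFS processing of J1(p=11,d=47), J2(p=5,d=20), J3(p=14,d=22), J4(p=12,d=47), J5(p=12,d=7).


Lateness per job (L = C - d):
  J1: C=11, d=47, L=-36
  J2: C=16, d=20, L=-4
  J3: C=30, d=22, L=8
  J4: C=42, d=47, L=-5
  J5: C=54, d=7, L=47
Lmax = max(-36, -4, 8, -5, 47)
= 47


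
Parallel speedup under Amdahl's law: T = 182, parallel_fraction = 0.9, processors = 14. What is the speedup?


Amdahl's law: T_p = T × ((1-p) + p/N)
= 182 × ((1-0.9) + 0.9/14)
= 182 × (0.10 + 0.0643)
= 182 × 0.1643
= 29.90
Speedup = 182/29.90
= 6.09×


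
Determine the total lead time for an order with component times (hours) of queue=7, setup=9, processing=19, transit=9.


Lead time = queue + setup + processing + transit
= 7 + 9 + 19 + 9
= 44 hours


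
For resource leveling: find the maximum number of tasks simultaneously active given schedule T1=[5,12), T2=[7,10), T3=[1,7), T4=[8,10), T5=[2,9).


Check each time point for overlaps:
  t=8: 4 tasks active (T1, T2, T4, T5)
Max concurrent = 4


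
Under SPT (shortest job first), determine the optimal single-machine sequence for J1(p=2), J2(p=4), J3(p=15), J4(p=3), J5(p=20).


SPT: sort by shortest processing time
  J1: p=2
  J4: p=3
  J2: p=4
  J3: p=15
  J5: p=20
Order: J1 → J4 → J2 → J3 → J5


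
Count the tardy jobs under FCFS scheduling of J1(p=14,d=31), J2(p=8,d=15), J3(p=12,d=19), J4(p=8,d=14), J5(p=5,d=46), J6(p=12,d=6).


Completion vs due date:
  J1: C=14, d=31 → on time
  J2: C=22, d=15 → TARDY
  J3: C=34, d=19 → TARDY
  J4: C=42, d=14 → TARDY
  J5: C=47, d=46 → TARDY
  J6: C=59, d=6 → TARDY
Tardy jobs: J2, J3, J4, J5, J6
Count = 5


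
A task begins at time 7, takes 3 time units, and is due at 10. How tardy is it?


Completion = start + processing = 7 + 3 = 10
Tardiness = max(0, C - d) = max(0, 10 - 10)
= max(0, 0)
= 0


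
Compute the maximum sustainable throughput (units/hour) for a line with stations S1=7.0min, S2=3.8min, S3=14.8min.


Bottleneck = longest station time
Station times: [7.0, 3.8, 14.8]
Max = 14.8 min
Rate = 60 / 14.8
= 4.05 units/hour (bottleneck: 14.8min)


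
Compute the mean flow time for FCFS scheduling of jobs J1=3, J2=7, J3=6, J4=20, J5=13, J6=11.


Completion times:
  J1: completes at 3
  J2: completes at 10
  J3: completes at 16
  J4: completes at 36
  J5: completes at 49
  J6: completes at 60
Sum = 174
Average = 174/6
= 29.00


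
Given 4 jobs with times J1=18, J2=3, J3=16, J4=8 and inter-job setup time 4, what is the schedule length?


Makespan = Σ processing + (n-1) × setup
= (18 + 3 + 16 + 8) + (4-1)×4
= 45 + 12
= 57 time units


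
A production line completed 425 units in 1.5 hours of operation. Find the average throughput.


Throughput = units / time
= 425 / 1.5
= 283.3 units/hour


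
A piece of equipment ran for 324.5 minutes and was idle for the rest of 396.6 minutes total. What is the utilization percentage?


Utilization = busy / total × 100
= 324.5 / 396.6 × 100
= 81.8%


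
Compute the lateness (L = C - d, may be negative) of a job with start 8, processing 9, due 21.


Completion = 8 + 9 = 17
Lateness = C - d = 17 - 21
= -4


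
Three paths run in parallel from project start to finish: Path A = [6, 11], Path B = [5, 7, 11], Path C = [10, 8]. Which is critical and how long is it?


Path A: 6 + 11 = 17
Path B: 5 + 7 + 11 = 23
Path C: 10 + 8 = 18
Critical path = longest = max(17, 23, 18)
= 23 (Path B)


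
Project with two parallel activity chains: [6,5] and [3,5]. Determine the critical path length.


Path A: 6 + 5 = 11
Path B: 3 + 5 = 8
Critical path = longest = max(11, 8)
= 11 (Path A)


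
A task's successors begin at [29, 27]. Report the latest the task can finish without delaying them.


LF = min of all successor start times
Successors start at: [29, 27]
LF = min(29, 27)
= 27


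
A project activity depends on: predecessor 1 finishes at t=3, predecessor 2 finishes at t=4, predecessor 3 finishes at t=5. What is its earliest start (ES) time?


ES = max of all predecessor completion times
Predecessors: [3, 4, 5]
ES = max(3, 4, 5)
= 5


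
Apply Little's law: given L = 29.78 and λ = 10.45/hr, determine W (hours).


Little's law: L = λW → W = L / λ
= 29.78 / 10.45
= 2.85 hours


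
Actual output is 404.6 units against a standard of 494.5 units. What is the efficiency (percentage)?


Efficiency = (actual / standard) × 100
= (404.6 / 494.5) × 100
= 81.8%


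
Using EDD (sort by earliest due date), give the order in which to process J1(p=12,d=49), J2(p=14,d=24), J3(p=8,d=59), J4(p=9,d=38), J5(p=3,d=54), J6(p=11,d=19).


EDD: sort by earliest due date
  J6: d=19, p=11
  J2: d=24, p=14
  J4: d=38, p=9
  J1: d=49, p=12
  J5: d=54, p=3
  J3: d=59, p=8
Order: J6 → J2 → J4 → J1 → J5 → J3


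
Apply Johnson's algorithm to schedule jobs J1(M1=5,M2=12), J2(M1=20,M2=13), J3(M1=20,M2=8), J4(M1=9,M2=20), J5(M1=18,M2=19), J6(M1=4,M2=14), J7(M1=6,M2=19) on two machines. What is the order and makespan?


Johnson's rule:
Group 1 (M1≤M2, sort by M1): ['J6', 'J1', 'J7', 'J4', 'J5']
Group 2 (M1>M2, sort desc M2): ['J2', 'J3']
Sequence: J6 → J1 → J7 → J4 → J5 → J2 → J3
Makespan calculation:
  J6: M1 done=4, M2 done=18
  J1: M1 done=9, M2 done=30
  J7: M1 done=15, M2 done=49
  J4: M1 done=24, M2 done=69
  J5: M1 done=42, M2 done=88
  J2: M1 done=62, M2 done=101
  J3: M1 done=82, M2 done=109
= Sequence: J6 → J1 → J7 → J4 → J5 → J2 → J3, Makespan: 109


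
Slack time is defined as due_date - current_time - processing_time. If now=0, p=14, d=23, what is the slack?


Slack = due - current_time - processing
= 23 - 0 - 14
= 9


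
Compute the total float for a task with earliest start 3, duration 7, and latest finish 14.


EF = ES + duration = 3 + 7 = 10
LS = LF - duration = 14 - 7 = 7
Total Float = LF - EF = 14 - 10
(or LS - ES = 7 - 3)
= 4


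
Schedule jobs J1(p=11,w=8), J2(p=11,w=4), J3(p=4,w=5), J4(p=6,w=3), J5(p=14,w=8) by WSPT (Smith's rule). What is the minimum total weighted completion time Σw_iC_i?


WSPT order (by p/w): J3 → J1 → J5 → J4 → J2
  J3: C=4, w·C=5×4=20
  J1: C=15, w·C=8×15=120
  J5: C=29, w·C=8×29=232
  J4: C=35, w·C=3×35=105
  J2: C=46, w·C=4×46=184
Σ w·C = 661
= 661


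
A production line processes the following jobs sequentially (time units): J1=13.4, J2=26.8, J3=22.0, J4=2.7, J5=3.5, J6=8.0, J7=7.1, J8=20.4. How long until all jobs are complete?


Sequential makespan: sum all processing times
= 13.4 + 26.8 + 22.0 + 2.7 + 3.5 + 8.0 + 7.1 + 20.4
= 103.9 time units


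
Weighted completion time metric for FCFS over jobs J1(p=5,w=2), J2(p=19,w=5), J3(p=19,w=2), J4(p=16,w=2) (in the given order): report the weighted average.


Completion times:
  J1: C=5, w×C=2×5=10
  J2: C=24, w×C=5×24=120
  J3: C=43, w×C=2×43=86
  J4: C=59, w×C=2×59=118
Sum w×C = 334
Sum w = 11
Weighted avg = 334/11
= 30.36


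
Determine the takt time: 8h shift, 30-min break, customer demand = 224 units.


Available = 8×60 - 30 = 450 min
Takt time = 450 / 224
= 2.01 min/unit


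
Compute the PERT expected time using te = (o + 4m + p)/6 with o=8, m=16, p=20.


te = (o + 4m + p) / 6
= (8 + 4×16 + 20) / 6
= (8 + 64 + 20) / 6
= 92 / 6
= 15.33


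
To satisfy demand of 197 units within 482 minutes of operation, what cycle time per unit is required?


Cycle time = available time / demand
= 482 / 197
= 2.45 min/unit


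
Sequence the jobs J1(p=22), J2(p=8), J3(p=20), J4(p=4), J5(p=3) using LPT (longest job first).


LPT: sort by longest processing time first
  J1: p=22
  J3: p=20
  J2: p=8
  J4: p=4
  J5: p=3
Order: J1 → J3 → J2 → J4 → J5


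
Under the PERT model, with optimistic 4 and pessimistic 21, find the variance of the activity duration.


σ² = ((p - o) / 6)² = (p - o)² / 36
= (21 - 4)² / 36
= 17² / 36
= 289 / 36
= 8.0278


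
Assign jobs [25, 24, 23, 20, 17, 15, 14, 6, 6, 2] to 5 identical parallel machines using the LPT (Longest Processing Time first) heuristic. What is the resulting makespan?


Jobs (LPT sorted): [25, 24, 23, 20, 17, 15, 14, 6, 6, 2]
Machines: 5
  J=25 → Machine 1 (load: 0+25=25)
  J=24 → Machine 2 (load: 0+24=24)
  J=23 → Machine 3 (load: 0+23=23)
  J=20 → Machine 4 (load: 0+20=20)
  J=17 → Machine 5 (load: 0+17=17)
  J=15 → Machine 5 (load: 17+15=32)
  J=14 → Machine 4 (load: 20+14=34)
  J=6 → Machine 3 (load: 23+6=29)
  J=6 → Machine 2 (load: 24+6=30)
  J=2 → Machine 1 (load: 25+2=27)
Machine loads: [27, 30, 29, 34, 32]
Makespan = max = 34 time units


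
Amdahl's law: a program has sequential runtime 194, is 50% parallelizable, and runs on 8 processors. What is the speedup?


Amdahl's law: T_p = T × ((1-p) + p/N)
= 194 × ((1-0.5) + 0.5/8)
= 194 × (0.50 + 0.0625)
= 194 × 0.5625
= 109.12
Speedup = 194/109.12
= 1.78×


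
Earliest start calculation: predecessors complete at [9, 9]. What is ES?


ES = max of all predecessor completion times
Predecessors: [9, 9]
ES = max(9, 9)
= 9


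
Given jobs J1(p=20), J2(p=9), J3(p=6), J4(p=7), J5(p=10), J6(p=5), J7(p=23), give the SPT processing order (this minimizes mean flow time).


SPT: sort by shortest processing time
  J6: p=5
  J3: p=6
  J4: p=7
  J2: p=9
  J5: p=10
  J1: p=20
  J7: p=23
Order: J6 → J3 → J4 → J2 → J5 → J1 → J7


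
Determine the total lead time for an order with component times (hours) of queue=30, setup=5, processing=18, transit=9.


Lead time = queue + setup + processing + transit
= 30 + 5 + 18 + 9
= 62 hours


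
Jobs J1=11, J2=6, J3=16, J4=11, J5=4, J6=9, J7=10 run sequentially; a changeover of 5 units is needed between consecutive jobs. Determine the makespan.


Makespan = Σ processing + (n-1) × setup
= (11 + 6 + 16 + 11 + 4 + 9 + 10) + (7-1)×5
= 67 + 30
= 97 time units


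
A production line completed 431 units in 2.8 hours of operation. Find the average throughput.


Throughput = units / time
= 431 / 2.8
= 153.9 units/hour


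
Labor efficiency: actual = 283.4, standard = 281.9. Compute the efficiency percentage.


Efficiency = (actual / standard) × 100
= (283.4 / 281.9) × 100
= 100.5%


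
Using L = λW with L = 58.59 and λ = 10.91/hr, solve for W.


Little's law: L = λW → W = L / λ
= 58.59 / 10.91
= 5.37 hours


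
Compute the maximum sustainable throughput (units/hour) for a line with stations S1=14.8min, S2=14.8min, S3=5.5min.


Bottleneck = longest station time
Station times: [14.8, 14.8, 5.5]
Max = 14.8 min
Rate = 60 / 14.8
= 4.05 units/hour (bottleneck: 14.8min)


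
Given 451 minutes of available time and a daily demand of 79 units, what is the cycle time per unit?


Cycle time = available time / demand
= 451 / 79
= 5.71 min/unit


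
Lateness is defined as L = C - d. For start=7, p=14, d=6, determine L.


Completion = 7 + 14 = 21
Lateness = C - d = 21 - 6
= 15


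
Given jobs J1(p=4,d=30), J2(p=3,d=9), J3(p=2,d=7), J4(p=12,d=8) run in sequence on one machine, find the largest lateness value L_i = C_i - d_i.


Lateness per job (L = C - d):
  J1: C=4, d=30, L=-26
  J2: C=7, d=9, L=-2
  J3: C=9, d=7, L=2
  J4: C=21, d=8, L=13
Lmax = max(-26, -2, 2, 13)
= 13


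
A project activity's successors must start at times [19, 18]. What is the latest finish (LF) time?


LF = min of all successor start times
Successors start at: [19, 18]
LF = min(19, 18)
= 18


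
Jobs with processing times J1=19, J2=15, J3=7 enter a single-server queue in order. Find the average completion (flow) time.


Completion times:
  J1: completes at 19
  J2: completes at 34
  J3: completes at 41
Sum = 94
Average = 94/3
= 31.33


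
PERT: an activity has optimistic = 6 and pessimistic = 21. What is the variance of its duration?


σ² = ((p - o) / 6)² = (p - o)² / 36
= (21 - 6)² / 36
= 15² / 36
= 225 / 36
= 6.2500


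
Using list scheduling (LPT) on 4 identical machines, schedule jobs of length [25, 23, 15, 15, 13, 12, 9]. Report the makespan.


Jobs (LPT sorted): [25, 23, 15, 15, 13, 12, 9]
Machines: 4
  J=25 → Machine 1 (load: 0+25=25)
  J=23 → Machine 2 (load: 0+23=23)
  J=15 → Machine 3 (load: 0+15=15)
  J=15 → Machine 4 (load: 0+15=15)
  J=13 → Machine 3 (load: 15+13=28)
  J=12 → Machine 4 (load: 15+12=27)
  J=9 → Machine 2 (load: 23+9=32)
Machine loads: [25, 32, 28, 27]
Makespan = max = 32 time units


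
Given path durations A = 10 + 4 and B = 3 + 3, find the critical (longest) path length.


Path A: 10 + 4 = 14
Path B: 3 + 3 = 6
Critical path = longest = max(14, 6)
= 14 (Path A)


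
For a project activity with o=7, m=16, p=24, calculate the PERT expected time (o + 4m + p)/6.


te = (o + 4m + p) / 6
= (7 + 4×16 + 24) / 6
= (7 + 64 + 24) / 6
= 95 / 6
= 15.83


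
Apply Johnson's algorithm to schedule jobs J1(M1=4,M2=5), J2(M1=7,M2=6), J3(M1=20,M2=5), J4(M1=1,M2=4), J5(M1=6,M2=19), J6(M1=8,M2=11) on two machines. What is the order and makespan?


Johnson's rule:
Group 1 (M1≤M2, sort by M1): ['J4', 'J1', 'J5', 'J6']
Group 2 (M1>M2, sort desc M2): ['J2', 'J3']
Sequence: J4 → J1 → J5 → J6 → J2 → J3
Makespan calculation:
  J4: M1 done=1, M2 done=5
  J1: M1 done=5, M2 done=10
  J5: M1 done=11, M2 done=30
  J6: M1 done=19, M2 done=41
  J2: M1 done=26, M2 done=47
  J3: M1 done=46, M2 done=52
= Sequence: J4 → J1 → J5 → J6 → J2 → J3, Makespan: 52


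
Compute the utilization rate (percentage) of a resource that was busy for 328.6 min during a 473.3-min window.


Utilization = busy / total × 100
= 328.6 / 473.3 × 100
= 69.4%


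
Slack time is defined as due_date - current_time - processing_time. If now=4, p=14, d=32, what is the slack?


Slack = due - current_time - processing
= 32 - 4 - 14
= 14


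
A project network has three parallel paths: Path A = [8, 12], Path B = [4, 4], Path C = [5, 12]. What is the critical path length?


Path A: 8 + 12 = 20
Path B: 4 + 4 = 8
Path C: 5 + 12 = 17
Critical path = longest = max(20, 8, 17)
= 20 (Path A)


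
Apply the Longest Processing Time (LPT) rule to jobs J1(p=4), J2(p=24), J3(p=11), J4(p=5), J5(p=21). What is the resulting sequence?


LPT: sort by longest processing time first
  J2: p=24
  J5: p=21
  J3: p=11
  J4: p=5
  J1: p=4
Order: J2 → J5 → J3 → J4 → J1


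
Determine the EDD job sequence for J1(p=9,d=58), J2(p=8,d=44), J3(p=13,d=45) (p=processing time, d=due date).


EDD: sort by earliest due date
  J2: d=44, p=8
  J3: d=45, p=13
  J1: d=58, p=9
Order: J2 → J3 → J1


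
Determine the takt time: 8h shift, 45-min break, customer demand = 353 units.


Available = 8×60 - 45 = 435 min
Takt time = 435 / 353
= 1.23 min/unit


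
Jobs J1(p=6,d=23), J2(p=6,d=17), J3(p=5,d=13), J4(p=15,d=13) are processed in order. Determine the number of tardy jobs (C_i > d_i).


Completion vs due date:
  J1: C=6, d=23 → on time
  J2: C=12, d=17 → on time
  J3: C=17, d=13 → TARDY
  J4: C=32, d=13 → TARDY
Tardy jobs: J3, J4
Count = 2


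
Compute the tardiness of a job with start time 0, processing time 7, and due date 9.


Completion = start + processing = 0 + 7 = 7
Tardiness = max(0, C - d) = max(0, 7 - 9)
= max(0, -2)
= 0


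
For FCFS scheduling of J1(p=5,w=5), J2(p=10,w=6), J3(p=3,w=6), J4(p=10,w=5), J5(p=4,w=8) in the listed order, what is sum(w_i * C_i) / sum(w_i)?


Completion times:
  J1: C=5, w×C=5×5=25
  J2: C=15, w×C=6×15=90
  J3: C=18, w×C=6×18=108
  J4: C=28, w×C=5×28=140
  J5: C=32, w×C=8×32=256
Sum w×C = 619
Sum w = 30
Weighted avg = 619/30
= 20.63


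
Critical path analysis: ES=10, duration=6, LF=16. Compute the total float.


EF = ES + duration = 10 + 6 = 16
LS = LF - duration = 16 - 6 = 10
Total Float = LF - EF = 16 - 16
(or LS - ES = 10 - 10)
= 0


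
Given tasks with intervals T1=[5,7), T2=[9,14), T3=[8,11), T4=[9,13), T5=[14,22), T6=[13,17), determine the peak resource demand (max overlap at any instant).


Check each time point for overlaps:
  t=9: 3 tasks active (T2, T3, T4)
Max concurrent = 3


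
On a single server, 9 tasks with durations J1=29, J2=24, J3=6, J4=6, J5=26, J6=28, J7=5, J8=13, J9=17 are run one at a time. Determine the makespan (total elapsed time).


Sequential makespan: sum all processing times
= 29 + 24 + 6 + 6 + 26 + 28 + 5 + 13 + 17
= 154 time units


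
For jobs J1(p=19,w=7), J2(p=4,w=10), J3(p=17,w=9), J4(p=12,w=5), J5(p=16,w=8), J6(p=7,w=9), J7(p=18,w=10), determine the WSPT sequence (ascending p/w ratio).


WSPT (Smith's rule): sort by p/w ascending
  J2: p/w = 4/10 = 0.400
  J6: p/w = 7/9 = 0.778
  J7: p/w = 18/10 = 1.800
  J3: p/w = 17/9 = 1.889
  J5: p/w = 16/8 = 2.000
  J4: p/w = 12/5 = 2.400
  J1: p/w = 19/7 = 2.714
Order: J2 → J6 → J7 → J3 → J5 → J4 → J1


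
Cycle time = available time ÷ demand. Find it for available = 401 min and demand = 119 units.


Cycle time = available time / demand
= 401 / 119
= 3.37 min/unit


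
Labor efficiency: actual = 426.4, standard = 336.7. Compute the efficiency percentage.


Efficiency = (actual / standard) × 100
= (426.4 / 336.7) × 100
= 126.6%


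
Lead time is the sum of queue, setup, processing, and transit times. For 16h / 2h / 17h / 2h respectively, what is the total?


Lead time = queue + setup + processing + transit
= 16 + 2 + 17 + 2
= 37 hours


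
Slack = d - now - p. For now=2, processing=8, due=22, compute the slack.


Slack = due - current_time - processing
= 22 - 2 - 8
= 12


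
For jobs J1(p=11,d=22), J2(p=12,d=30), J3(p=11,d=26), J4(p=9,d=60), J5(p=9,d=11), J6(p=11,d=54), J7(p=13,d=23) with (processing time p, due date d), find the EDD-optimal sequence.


EDD: sort by earliest due date
  J5: d=11, p=9
  J1: d=22, p=11
  J7: d=23, p=13
  J3: d=26, p=11
  J2: d=30, p=12
  J6: d=54, p=11
  J4: d=60, p=9
Order: J5 → J1 → J7 → J3 → J2 → J6 → J4


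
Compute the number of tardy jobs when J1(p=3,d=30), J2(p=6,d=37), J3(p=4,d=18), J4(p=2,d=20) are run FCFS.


Completion vs due date:
  J1: C=3, d=30 → on time
  J2: C=9, d=37 → on time
  J3: C=13, d=18 → on time
  J4: C=15, d=20 → on time
Tardy jobs: none
Count = 0


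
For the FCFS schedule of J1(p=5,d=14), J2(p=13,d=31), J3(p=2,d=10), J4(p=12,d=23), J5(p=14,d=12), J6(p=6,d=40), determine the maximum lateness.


Lateness per job (L = C - d):
  J1: C=5, d=14, L=-9
  J2: C=18, d=31, L=-13
  J3: C=20, d=10, L=10
  J4: C=32, d=23, L=9
  J5: C=46, d=12, L=34
  J6: C=52, d=40, L=12
Lmax = max(-9, -13, 10, 9, 34, 12)
= 34


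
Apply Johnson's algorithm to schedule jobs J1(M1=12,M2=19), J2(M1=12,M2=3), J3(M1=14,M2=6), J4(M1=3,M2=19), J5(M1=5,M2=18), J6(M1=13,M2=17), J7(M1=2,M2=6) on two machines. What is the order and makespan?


Johnson's rule:
Group 1 (M1≤M2, sort by M1): ['J7', 'J4', 'J5', 'J1', 'J6']
Group 2 (M1>M2, sort desc M2): ['J3', 'J2']
Sequence: J7 → J4 → J5 → J1 → J6 → J3 → J2
Makespan calculation:
  J7: M1 done=2, M2 done=8
  J4: M1 done=5, M2 done=27
  J5: M1 done=10, M2 done=45
  J1: M1 done=22, M2 done=64
  J6: M1 done=35, M2 done=81
  J3: M1 done=49, M2 done=87
  J2: M1 done=61, M2 done=90
= Sequence: J7 → J4 → J5 → J1 → J6 → J3 → J2, Makespan: 90


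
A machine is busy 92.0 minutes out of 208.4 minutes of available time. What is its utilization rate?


Utilization = busy / total × 100
= 92.0 / 208.4 × 100
= 44.1%


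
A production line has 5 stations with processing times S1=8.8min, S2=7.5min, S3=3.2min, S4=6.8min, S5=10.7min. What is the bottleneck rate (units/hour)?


Bottleneck = longest station time
Station times: [8.8, 7.5, 3.2, 6.8, 10.7]
Max = 10.7 min
Rate = 60 / 10.7
= 5.61 units/hour (bottleneck: 10.7min)


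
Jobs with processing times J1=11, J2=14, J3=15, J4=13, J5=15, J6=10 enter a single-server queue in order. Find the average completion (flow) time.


Completion times:
  J1: completes at 11
  J2: completes at 25
  J3: completes at 40
  J4: completes at 53
  J5: completes at 68
  J6: completes at 78
Sum = 275
Average = 275/6
= 45.83


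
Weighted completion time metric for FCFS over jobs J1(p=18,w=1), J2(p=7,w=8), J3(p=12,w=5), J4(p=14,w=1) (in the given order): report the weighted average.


Completion times:
  J1: C=18, w×C=1×18=18
  J2: C=25, w×C=8×25=200
  J3: C=37, w×C=5×37=185
  J4: C=51, w×C=1×51=51
Sum w×C = 454
Sum w = 15
Weighted avg = 454/15
= 30.27


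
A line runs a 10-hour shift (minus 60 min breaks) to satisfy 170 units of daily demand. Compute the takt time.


Available = 10×60 - 60 = 540 min
Takt time = 540 / 170
= 3.18 min/unit


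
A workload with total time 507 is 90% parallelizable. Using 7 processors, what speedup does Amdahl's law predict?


Amdahl's law: T_p = T × ((1-p) + p/N)
= 507 × ((1-0.9) + 0.9/7)
= 507 × (0.10 + 0.1286)
= 507 × 0.2286
= 115.89
Speedup = 507/115.89
= 4.38×


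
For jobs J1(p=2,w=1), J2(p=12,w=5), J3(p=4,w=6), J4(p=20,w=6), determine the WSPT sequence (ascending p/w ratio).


WSPT (Smith's rule): sort by p/w ascending
  J3: p/w = 4/6 = 0.667
  J1: p/w = 2/1 = 2.000
  J2: p/w = 12/5 = 2.400
  J4: p/w = 20/6 = 3.333
Order: J3 → J1 → J2 → J4


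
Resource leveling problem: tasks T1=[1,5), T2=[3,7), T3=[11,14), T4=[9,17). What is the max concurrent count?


Check each time point for overlaps:
  t=3: 2 tasks active (T1, T2)
Max concurrent = 2


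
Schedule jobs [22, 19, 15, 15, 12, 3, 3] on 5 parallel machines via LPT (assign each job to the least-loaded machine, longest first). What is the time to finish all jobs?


Jobs (LPT sorted): [22, 19, 15, 15, 12, 3, 3]
Machines: 5
  J=22 → Machine 1 (load: 0+22=22)
  J=19 → Machine 2 (load: 0+19=19)
  J=15 → Machine 3 (load: 0+15=15)
  J=15 → Machine 4 (load: 0+15=15)
  J=12 → Machine 5 (load: 0+12=12)
  J=3 → Machine 5 (load: 12+3=15)
  J=3 → Machine 3 (load: 15+3=18)
Machine loads: [22, 19, 18, 15, 15]
Makespan = max = 22 time units


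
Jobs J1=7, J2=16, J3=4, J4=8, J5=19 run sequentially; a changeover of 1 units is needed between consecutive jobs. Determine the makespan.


Makespan = Σ processing + (n-1) × setup
= (7 + 16 + 4 + 8 + 19) + (5-1)×1
= 54 + 4
= 58 time units
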